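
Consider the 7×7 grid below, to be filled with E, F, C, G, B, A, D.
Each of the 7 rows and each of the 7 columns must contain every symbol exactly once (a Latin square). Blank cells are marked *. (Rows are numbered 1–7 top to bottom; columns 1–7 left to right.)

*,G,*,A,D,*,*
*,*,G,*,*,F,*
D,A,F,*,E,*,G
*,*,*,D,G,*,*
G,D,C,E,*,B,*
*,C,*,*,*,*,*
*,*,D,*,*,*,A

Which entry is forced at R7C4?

Row 3, column 6: row 3 has {E, F, G, A, D} and column 6 has {F, B}, leaving only C.
Row 1, column 6: row 1 has {G, A, D} and column 6 has {F, C, B}, leaving only E.
Row 1, column 3: row 1 has {E, G, A, D} and column 3 has {F, C, G, D}, leaving only B.
Row 3, column 4: row 3 has {E, F, C, G, A, D} and column 4 has {E, A, D}, leaving only B.
Row 2, column 4: row 2 has {F, G} and column 4 has {E, B, A, D}, leaving only C.
Row 4, column 6: row 4 has {G, D} and column 6 has {E, F, C, B}, leaving only A.
Row 4, column 3: row 4 has {G, A, D} and column 3 has {F, C, G, B, D}, leaving only E.
Row 5, column 7: row 5 has {E, C, G, B, D} and column 7 has {G, A}, leaving only F.
Row 1, column 7: row 1 has {E, G, B, A, D} and column 7 has {F, G, A}, leaving only C.
Row 1, column 1: row 1 has {E, C, G, B, A, D} and column 1 has {G, D}, leaving only F.
Row 4, column 7: row 4 has {E, G, A, D} and column 7 has {F, C, G, A}, leaving only B.
Row 4, column 1: row 4 has {E, G, B, A, D} and column 1 has {F, G, D}, leaving only C.
Row 4, column 2: row 4 has {E, C, G, B, A, D} and column 2 has {C, G, A, D}, leaving only F.
Row 5, column 5: row 5 has {E, F, C, G, B, D} and column 5 has {E, G, D}, leaving only A.
Row 2, column 5: row 2 has {F, C, G} and column 5 has {E, G, A, D}, leaving only B.
Row 2, column 2: row 2 has {F, C, G, B} and column 2 has {F, C, G, A, D}, leaving only E.
Row 2, column 1: row 2 has {E, F, C, G, B} and column 1 has {F, C, G, D}, leaving only A.
Row 2, column 7: row 2 has {E, F, C, G, B, A} and column 7 has {F, C, G, B, A}, leaving only D.
Row 6, column 3: row 6 has {C} and column 3 has {E, F, C, G, B, D}, leaving only A.
Row 6, column 5: row 6 has {C, A} and column 5 has {E, G, B, A, D}, leaving only F.
Row 6, column 4: row 6 has {F, C, A} and column 4 has {E, C, B, A, D}, leaving only G.
Row 7 already has {A, D} and column 4 already has {E, C, G, B, A, D}, so row 7, column 4 must be F.

F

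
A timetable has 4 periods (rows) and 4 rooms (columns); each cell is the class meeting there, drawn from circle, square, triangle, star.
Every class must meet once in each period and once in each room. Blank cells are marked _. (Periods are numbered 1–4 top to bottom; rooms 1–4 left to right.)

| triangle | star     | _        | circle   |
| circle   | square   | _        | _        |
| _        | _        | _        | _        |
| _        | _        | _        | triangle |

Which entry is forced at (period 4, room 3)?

star

Period 1, room 3: period 1 has {circle, triangle, star} and room 3 has {}, leaving only square.
Period 2, room 4: period 2 has {circle, square} and room 4 has {circle, triangle}, leaving only star.
Period 2, room 3: period 2 has {circle, square, star} and room 3 has {square}, leaving only triangle.
Period 3, room 4: period 3 has {} and room 4 has {circle, triangle, star}, leaving only square.
Period 3, room 1: period 3 has {square} and room 1 has {circle, triangle}, leaving only star.
Period 3, room 3: period 3 has {square, star} and room 3 has {square, triangle}, leaving only circle.
Period 4 already has {triangle} and room 3 already has {circle, square, triangle}, so period 4, room 3 must be star.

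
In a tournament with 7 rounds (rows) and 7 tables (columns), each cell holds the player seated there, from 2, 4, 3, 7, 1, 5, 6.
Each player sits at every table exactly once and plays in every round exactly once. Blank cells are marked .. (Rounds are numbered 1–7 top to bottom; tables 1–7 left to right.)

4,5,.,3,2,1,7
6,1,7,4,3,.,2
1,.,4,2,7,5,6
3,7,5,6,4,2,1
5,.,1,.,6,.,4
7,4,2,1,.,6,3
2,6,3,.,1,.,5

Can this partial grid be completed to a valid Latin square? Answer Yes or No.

No

Round 2, table 6: round 2 together with table 6 already contain {2, 4, 3, 7, 1, 5, 6} — every symbol — so nothing can go there. The grid has no valid completion.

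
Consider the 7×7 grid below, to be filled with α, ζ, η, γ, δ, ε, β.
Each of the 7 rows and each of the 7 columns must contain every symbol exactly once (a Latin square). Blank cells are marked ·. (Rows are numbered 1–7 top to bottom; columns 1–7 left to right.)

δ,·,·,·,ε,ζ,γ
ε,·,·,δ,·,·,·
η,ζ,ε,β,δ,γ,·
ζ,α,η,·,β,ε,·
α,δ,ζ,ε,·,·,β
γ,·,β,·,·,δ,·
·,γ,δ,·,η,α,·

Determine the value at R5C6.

Row 5 already has {α, ζ, δ, ε, β} and column 6 already has {α, ζ, γ, δ, ε}, so row 5, column 6 must be η.

η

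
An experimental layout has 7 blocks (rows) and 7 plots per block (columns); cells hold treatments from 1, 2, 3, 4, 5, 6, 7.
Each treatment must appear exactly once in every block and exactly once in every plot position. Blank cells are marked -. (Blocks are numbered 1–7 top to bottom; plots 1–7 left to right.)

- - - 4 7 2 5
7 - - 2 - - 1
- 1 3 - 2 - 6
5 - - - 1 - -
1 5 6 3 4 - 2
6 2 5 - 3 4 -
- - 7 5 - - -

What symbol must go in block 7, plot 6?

Block 1, plot 1: block 1 has {2, 4, 5, 7} and plot 1 has {1, 5, 6, 7}, leaving only 3.
Block 1, plot 2: block 1 has {2, 3, 4, 5, 7} and plot 2 has {1, 2, 5}, leaving only 6.
Block 1, plot 3: block 1 has {2, 3, 4, 5, 6, 7} and plot 3 has {3, 5, 6, 7}, leaving only 1.
Block 2, plot 3: block 2 has {1, 2, 7} and plot 3 has {1, 3, 5, 6, 7}, leaving only 4.
Block 2, plot 2: block 2 has {1, 2, 4, 7} and plot 2 has {1, 2, 5, 6}, leaving only 3.
Block 3, plot 1: block 3 has {1, 2, 3, 6} and plot 1 has {1, 3, 5, 6, 7}, leaving only 4.
Block 3, plot 4: block 3 has {1, 2, 3, 4, 6} and plot 4 has {2, 3, 4, 5}, leaving only 7.
Block 3, plot 6: block 3 has {1, 2, 3, 4, 6, 7} and plot 6 has {2, 4}, leaving only 5.
Block 2, plot 6: block 2 has {1, 2, 3, 4, 7} and plot 6 has {2, 4, 5}, leaving only 6.
Block 2, plot 5: block 2 has {1, 2, 3, 4, 6, 7} and plot 5 has {1, 2, 3, 4, 7}, leaving only 5.
Block 4, plot 3: block 4 has {1, 5} and plot 3 has {1, 3, 4, 5, 6, 7}, leaving only 2.
Block 4, plot 4: block 4 has {1, 2, 5} and plot 4 has {2, 3, 4, 5, 7}, leaving only 6.
Block 5, plot 6: block 5 has {1, 2, 3, 4, 5, 6} and plot 6 has {2, 4, 5, 6}, leaving only 7.
Block 4, plot 6: block 4 has {1, 2, 5, 6} and plot 6 has {2, 4, 5, 6, 7}, leaving only 3.
Block 7 already has {5, 7} and plot 6 already has {2, 3, 4, 5, 6, 7}, so block 7, plot 6 must be 1.

1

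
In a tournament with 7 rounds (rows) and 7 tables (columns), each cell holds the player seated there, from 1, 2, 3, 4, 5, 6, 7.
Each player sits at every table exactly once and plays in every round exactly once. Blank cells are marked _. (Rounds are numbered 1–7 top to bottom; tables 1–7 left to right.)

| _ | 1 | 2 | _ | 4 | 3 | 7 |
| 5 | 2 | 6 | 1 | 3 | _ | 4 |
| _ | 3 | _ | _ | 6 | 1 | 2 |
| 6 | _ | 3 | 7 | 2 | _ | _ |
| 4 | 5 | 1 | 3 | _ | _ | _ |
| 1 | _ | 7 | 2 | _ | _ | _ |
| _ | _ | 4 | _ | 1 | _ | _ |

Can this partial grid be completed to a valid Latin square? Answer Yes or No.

Round 1, table 1: round 1 together with table 1 already contain {1, 2, 3, 4, 5, 6, 7} — every symbol — so nothing can go there. The grid has no valid completion.

No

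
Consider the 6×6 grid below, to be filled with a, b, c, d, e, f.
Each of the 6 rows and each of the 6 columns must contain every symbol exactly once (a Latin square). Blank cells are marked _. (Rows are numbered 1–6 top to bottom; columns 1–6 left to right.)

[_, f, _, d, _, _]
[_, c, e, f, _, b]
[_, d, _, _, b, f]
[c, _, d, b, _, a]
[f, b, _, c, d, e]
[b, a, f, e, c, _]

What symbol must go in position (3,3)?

Row 1, column 6: row 1 has {d, f} and column 6 has {a, b, e, f}, leaving only c.
Row 2, column 5: row 2 has {b, c, e, f} and column 5 has {b, c, d}, leaving only a.
Row 1, column 5: row 1 has {c, d, f} and column 5 has {a, b, c, d}, leaving only e.
Row 1, column 1: row 1 has {c, d, e, f} and column 1 has {b, c, f}, leaving only a.
Row 1, column 3: row 1 has {a, c, d, e, f} and column 3 has {d, e, f}, leaving only b.
Row 2, column 1: row 2 has {a, b, c, e, f} and column 1 has {a, b, c, f}, leaving only d.
Row 3, column 1: row 3 has {b, d, f} and column 1 has {a, b, c, d, f}, leaving only e.
Row 3, column 4: row 3 has {b, d, e, f} and column 4 has {b, c, d, e, f}, leaving only a.
Row 3 already has {a, b, d, e, f} and column 3 already has {b, d, e, f}, so row 3, column 3 must be c.

c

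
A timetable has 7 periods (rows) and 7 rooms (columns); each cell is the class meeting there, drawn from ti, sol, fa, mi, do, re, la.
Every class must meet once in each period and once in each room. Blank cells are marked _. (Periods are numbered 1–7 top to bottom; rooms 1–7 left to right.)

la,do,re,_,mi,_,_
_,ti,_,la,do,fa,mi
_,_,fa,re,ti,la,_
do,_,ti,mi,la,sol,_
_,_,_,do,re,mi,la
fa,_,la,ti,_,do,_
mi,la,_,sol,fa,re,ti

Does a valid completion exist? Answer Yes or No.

No

Period 1, room 4: period 1 has {mi, do, re, la} and room 4 has {ti, sol, mi, do, re, la}, so it must be fa.
Period 1, room 6: period 1 has {fa, mi, do, re, la} and room 6 has {sol, fa, mi, do, re, la}, so it must be ti.
Period 1, room 7: period 1 has {ti, fa, mi, do, re, la} and room 7 has {ti, mi, la}, so it must be sol.
Period 2, room 3: period 2 has {ti, fa, mi, do, la} and room 3 has {ti, fa, re, la}, so it must be sol.
Now period 5, room 3: period 5 together with room 3 already contain {ti, sol, fa, mi, do, re, la} — every symbol — so nothing can go there. The grid has no valid completion.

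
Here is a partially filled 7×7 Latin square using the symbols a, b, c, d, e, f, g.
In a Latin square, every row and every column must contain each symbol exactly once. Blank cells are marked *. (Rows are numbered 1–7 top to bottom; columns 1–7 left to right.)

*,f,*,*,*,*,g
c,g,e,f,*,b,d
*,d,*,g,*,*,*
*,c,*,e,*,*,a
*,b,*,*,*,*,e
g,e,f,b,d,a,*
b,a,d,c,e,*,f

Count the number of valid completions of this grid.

Row 1, column 1: eliminating its row and column leaves {a, d, e}.
Row 1, column 3: eliminating its row and column leaves {a, b, c}.
Row 1, column 4: eliminating its row and column leaves {a, d}.
Row 1, column 5: eliminating its row and column leaves {a, b, c}.
Row 1, column 6: eliminating its row and column leaves {c, d, e}.
Row 2, column 5: eliminating its row and column leaves {a}.
Row 3, column 1: eliminating its row and column leaves {a, e, f}.
Row 3, column 3: eliminating its row and column leaves {a, b, c}.
Row 3, column 5: eliminating its row and column leaves {a, b, c, f}.
Row 3, column 6: eliminating its row and column leaves {c, e, f}.
Row 3, column 7: eliminating its row and column leaves {b, c}.
Row 4, column 1: eliminating its row and column leaves {d, f}.
Row 4, column 3: eliminating its row and column leaves {b, g}.
Row 4, column 5: eliminating its row and column leaves {b, f, g}.
Row 4, column 6: eliminating its row and column leaves {d, f, g}.
Row 5, column 1: eliminating its row and column leaves {a, d, f}.
Row 5, column 3: eliminating its row and column leaves {a, c, g}.
Row 5, column 4: eliminating its row and column leaves {a, d}.
Row 5, column 5: eliminating its row and column leaves {a, c, f, g}.
Row 5, column 6: eliminating its row and column leaves {c, d, f, g}.
Row 6, column 7: eliminating its row and column leaves {c}.
Row 7, column 6: eliminating its row and column leaves {g}.
Enumerating the assignments across these blanks that avoid any row or column repeat gives 12 completions.

12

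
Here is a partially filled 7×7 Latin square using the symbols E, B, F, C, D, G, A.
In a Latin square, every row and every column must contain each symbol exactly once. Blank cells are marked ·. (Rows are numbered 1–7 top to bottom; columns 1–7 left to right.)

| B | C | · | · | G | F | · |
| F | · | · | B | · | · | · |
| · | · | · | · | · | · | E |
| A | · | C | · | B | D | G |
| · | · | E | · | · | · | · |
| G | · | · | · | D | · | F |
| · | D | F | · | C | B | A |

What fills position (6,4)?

Row 1, column 7: row 1 has {B, F, C, G} and column 7 has {E, F, G, A}, leaving only D.
Row 1, column 3: row 1 has {B, F, C, D, G} and column 3 has {E, F, C}, leaving only A.
Row 1, column 4: row 1 has {B, F, C, D, G, A} and column 4 has {B}, leaving only E.
Row 2, column 7: row 2 has {B, F} and column 7 has {E, F, D, G, A}, leaving only C.
Row 4, column 4: row 4 has {B, C, D, G, A} and column 4 has {E, B}, leaving only F.
Row 4, column 2: row 4 has {B, F, C, D, G, A} and column 2 has {C, D}, leaving only E.
Row 5, column 7: row 5 has {E} and column 7 has {E, F, C, D, G, A}, leaving only B.
Row 6, column 3: row 6 has {F, D, G} and column 3 has {E, F, C, A}, leaving only B.
Row 6, column 2: row 6 has {B, F, D, G} and column 2 has {E, C, D}, leaving only A.
Row 6 already has {B, F, D, G, A} and column 4 already has {E, B, F}, so row 6, column 4 must be C.

C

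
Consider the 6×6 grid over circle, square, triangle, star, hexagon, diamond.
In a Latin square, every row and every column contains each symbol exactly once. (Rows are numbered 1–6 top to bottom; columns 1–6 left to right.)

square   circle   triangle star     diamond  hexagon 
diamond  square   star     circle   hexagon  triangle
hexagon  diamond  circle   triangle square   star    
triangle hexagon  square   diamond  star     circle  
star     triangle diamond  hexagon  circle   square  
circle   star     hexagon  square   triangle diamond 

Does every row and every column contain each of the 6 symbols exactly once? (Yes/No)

Yes

Each row is a permutation of the 6 symbols, and so is each column.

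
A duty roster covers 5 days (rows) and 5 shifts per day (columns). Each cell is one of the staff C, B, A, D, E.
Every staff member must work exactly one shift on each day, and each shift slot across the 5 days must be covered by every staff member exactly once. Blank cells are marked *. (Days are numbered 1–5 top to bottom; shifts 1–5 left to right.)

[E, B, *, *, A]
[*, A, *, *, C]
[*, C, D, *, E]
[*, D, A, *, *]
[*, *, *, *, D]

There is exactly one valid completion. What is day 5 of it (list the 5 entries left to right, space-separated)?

A E B C D

Day 5, shift 2: day 5 has {D} and shift 2 has {C, B, A, D}, leaving only E.
Day 1, shift 3: day 1 has {B, A, E} and shift 3 has {A, D}, leaving only C.
Day 5, shift 3: day 5 has {D, E} and shift 3 has {C, A, D}, leaving only B.
Day 1, shift 4: day 1 has {C, B, A, E} and shift 4 has {}, leaving only D.
Day 2, shift 3: day 2 has {C, A} and shift 3 has {C, B, A, D}, leaving only E.
Day 2, shift 4: day 2 has {C, A, E} and shift 4 has {D}, leaving only B.
Day 2, shift 1: day 2 has {C, B, A, E} and shift 1 has {E}, leaving only D.
Day 3, shift 4: day 3 has {C, D, E} and shift 4 has {B, D}, leaving only A.
Day 5, shift 4: day 5 has {B, D, E} and shift 4 has {B, A, D}, leaving only C.
Day 5, shift 1: day 5 has {C, B, D, E} and shift 1 has {D, E}, leaving only A.
So day 5 reads: A E B C D.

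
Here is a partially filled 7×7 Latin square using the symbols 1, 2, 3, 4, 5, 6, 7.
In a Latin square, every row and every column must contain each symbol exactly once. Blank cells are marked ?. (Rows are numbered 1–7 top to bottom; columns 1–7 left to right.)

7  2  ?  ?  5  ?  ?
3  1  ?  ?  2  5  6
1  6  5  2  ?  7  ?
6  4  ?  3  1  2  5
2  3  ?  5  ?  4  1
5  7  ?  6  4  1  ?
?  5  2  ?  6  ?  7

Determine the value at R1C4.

Row 3, column 5: row 3 has {1, 2, 5, 6, 7} and column 5 has {1, 2, 4, 5, 6}, leaving only 3.
Row 3, column 7: row 3 has {1, 2, 3, 5, 6, 7} and column 7 has {1, 5, 6, 7}, leaving only 4.
Row 1, column 7: row 1 has {2, 5, 7} and column 7 has {1, 4, 5, 6, 7}, leaving only 3.
Row 1, column 6: row 1 has {2, 3, 5, 7} and column 6 has {1, 2, 4, 5, 7}, leaving only 6.
Row 4, column 3: row 4 has {1, 2, 3, 4, 5, 6} and column 3 has {2, 5}, leaving only 7.
Row 2, column 3: row 2 has {1, 2, 3, 5, 6} and column 3 has {2, 5, 7}, leaving only 4.
Row 1, column 3: row 1 has {2, 3, 5, 6, 7} and column 3 has {2, 4, 5, 7}, leaving only 1.
Row 1 already has {1, 2, 3, 5, 6, 7} and column 4 already has {2, 3, 5, 6}, so row 1, column 4 must be 4.

4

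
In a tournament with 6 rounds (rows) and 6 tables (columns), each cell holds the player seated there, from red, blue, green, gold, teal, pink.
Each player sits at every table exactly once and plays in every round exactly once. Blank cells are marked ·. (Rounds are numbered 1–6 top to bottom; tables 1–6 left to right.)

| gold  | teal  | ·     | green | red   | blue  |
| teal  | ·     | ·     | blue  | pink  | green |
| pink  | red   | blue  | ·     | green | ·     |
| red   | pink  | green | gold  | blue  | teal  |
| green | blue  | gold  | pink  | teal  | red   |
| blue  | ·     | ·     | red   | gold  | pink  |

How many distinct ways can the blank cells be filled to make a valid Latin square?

Round 1, table 3: eliminating its round and table leaves {pink}.
Round 2, table 2: eliminating its round and table leaves {gold}.
Round 2, table 3: eliminating its round and table leaves {red}.
Round 3, table 4: eliminating its round and table leaves {teal}.
Round 3, table 6: eliminating its round and table leaves {gold}.
Round 6, table 2: eliminating its round and table leaves {green}.
Round 6, table 3: eliminating its round and table leaves {teal}.
Only one assignment across all blanks avoids any round or table repeat, giving 1 completion.

1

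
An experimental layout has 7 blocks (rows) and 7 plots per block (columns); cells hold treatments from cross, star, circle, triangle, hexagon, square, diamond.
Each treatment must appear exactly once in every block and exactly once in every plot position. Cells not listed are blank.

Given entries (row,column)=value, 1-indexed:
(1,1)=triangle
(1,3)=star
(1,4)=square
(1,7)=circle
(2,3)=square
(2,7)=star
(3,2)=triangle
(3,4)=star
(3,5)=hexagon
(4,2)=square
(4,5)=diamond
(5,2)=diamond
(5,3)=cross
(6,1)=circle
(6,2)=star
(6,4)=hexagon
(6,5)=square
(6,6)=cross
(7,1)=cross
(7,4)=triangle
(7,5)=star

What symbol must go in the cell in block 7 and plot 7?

Block 1, plot 5: block 1 has {star, circle, triangle, square} and plot 5 has {star, hexagon, square, diamond}, leaving only cross.
Block 1, plot 2: block 1 has {cross, star, circle, triangle, square} and plot 2 has {star, triangle, square, diamond}, leaving only hexagon.
Block 1, plot 6: block 1 has {cross, star, circle, triangle, hexagon, square} and plot 6 has {cross}, leaving only diamond.
Block 5, plot 4: block 5 has {cross, diamond} and plot 4 has {star, triangle, hexagon, square}, leaving only circle.
Block 4, plot 4: block 4 has {square, diamond} and plot 4 has {star, circle, triangle, hexagon, square}, leaving only cross.
Block 2, plot 4: block 2 has {star, square} and plot 4 has {cross, star, circle, triangle, hexagon, square}, leaving only diamond.
Block 2, plot 1: block 2 has {star, square, diamond} and plot 1 has {cross, circle, triangle}, leaving only hexagon.
Block 4, plot 1: block 4 has {cross, square, diamond} and plot 1 has {cross, circle, triangle, hexagon}, leaving only star.
Block 5, plot 1: block 5 has {cross, circle, diamond} and plot 1 has {cross, star, circle, triangle, hexagon}, leaving only square.
Block 3, plot 1: block 3 has {star, triangle, hexagon} and plot 1 has {cross, star, circle, triangle, hexagon, square}, leaving only diamond.
Block 3, plot 3: block 3 has {star, triangle, hexagon, diamond} and plot 3 has {cross, star, square}, leaving only circle.
Block 3, plot 6: block 3 has {star, circle, triangle, hexagon, diamond} and plot 6 has {cross, diamond}, leaving only square.
Block 3, plot 7: block 3 has {star, circle, triangle, hexagon, square, diamond} and plot 7 has {star, circle}, leaving only cross.
Block 5, plot 5: block 5 has {cross, circle, square, diamond} and plot 5 has {cross, star, hexagon, square, diamond}, leaving only triangle.
Block 2, plot 5: block 2 has {star, hexagon, square, diamond} and plot 5 has {cross, star, triangle, hexagon, square, diamond}, leaving only circle.
Block 2, plot 2: block 2 has {star, circle, hexagon, square, diamond} and plot 2 has {star, triangle, hexagon, square, diamond}, leaving only cross.
Block 2, plot 6: block 2 has {cross, star, circle, hexagon, square, diamond} and plot 6 has {cross, square, diamond}, leaving only triangle.
Block 5, plot 7: block 5 has {cross, circle, triangle, square, diamond} and plot 7 has {cross, star, circle}, leaving only hexagon.
Block 4, plot 7: block 4 has {cross, star, square, diamond} and plot 7 has {cross, star, circle, hexagon}, leaving only triangle.
Block 4, plot 3: block 4 has {cross, star, triangle, square, diamond} and plot 3 has {cross, star, circle, square}, leaving only hexagon.
Block 4, plot 6: block 4 has {cross, star, triangle, hexagon, square, diamond} and plot 6 has {cross, triangle, square, diamond}, leaving only circle.
Block 5, plot 6: block 5 has {cross, circle, triangle, hexagon, square, diamond} and plot 6 has {cross, circle, triangle, square, diamond}, leaving only star.
Block 6, plot 7: block 6 has {cross, star, circle, hexagon, square} and plot 7 has {cross, star, circle, triangle, hexagon}, leaving only diamond.
Block 7 already has {cross, star, triangle} and plot 7 already has {cross, star, circle, triangle, hexagon, diamond}, so block 7, plot 7 must be square.

square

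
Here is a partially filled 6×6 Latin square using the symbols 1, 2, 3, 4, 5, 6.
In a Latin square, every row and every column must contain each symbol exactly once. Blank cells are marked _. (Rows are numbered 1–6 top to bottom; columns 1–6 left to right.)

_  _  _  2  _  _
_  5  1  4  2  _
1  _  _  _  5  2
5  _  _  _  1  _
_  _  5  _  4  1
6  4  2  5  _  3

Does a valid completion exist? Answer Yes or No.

Row 6, column 5: row 6 together with column 5 already contain {1, 2, 3, 4, 5, 6} — every symbol — so nothing can go there. The grid has no valid completion.

No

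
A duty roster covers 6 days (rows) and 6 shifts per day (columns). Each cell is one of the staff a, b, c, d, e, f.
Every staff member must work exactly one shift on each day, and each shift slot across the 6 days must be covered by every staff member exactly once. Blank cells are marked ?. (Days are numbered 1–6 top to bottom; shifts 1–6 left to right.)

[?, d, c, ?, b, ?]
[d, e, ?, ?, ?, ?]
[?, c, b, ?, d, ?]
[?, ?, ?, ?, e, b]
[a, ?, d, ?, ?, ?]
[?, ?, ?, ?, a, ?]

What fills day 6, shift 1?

b

Day 6, shift 1 is narrowed to {b, c, e, f}.
If it were c, then day 3, shift 1 would be left with no valid symbol.
If it were e, then day 3, shift 1 would be left with no valid symbol.
If it were f, then day 3, shift 1 would be left with no valid symbol.
So day 6, shift 1 must be b.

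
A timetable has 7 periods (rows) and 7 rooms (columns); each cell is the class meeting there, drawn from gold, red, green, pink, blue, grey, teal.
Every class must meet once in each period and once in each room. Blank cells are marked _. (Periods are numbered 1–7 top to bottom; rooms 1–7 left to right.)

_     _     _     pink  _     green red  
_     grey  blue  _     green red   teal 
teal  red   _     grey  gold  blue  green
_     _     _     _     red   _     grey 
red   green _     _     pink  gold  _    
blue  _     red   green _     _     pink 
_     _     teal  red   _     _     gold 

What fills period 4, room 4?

blue

Period 2, room 4: period 2 has {red, green, blue, grey, teal} and room 4 has {red, green, pink, grey}, leaving only gold.
Period 2, room 1: period 2 has {gold, red, green, blue, grey, teal} and room 1 has {red, blue, teal}, leaving only pink.
Period 3, room 3: period 3 has {gold, red, green, blue, grey, teal} and room 3 has {red, blue, teal}, leaving only pink.
Period 5, room 3: period 5 has {gold, red, green, pink} and room 3 has {red, pink, blue, teal}, leaving only grey.
Period 1, room 3: period 1 has {red, green, pink} and room 3 has {red, pink, blue, grey, teal}, leaving only gold.
Period 1, room 1: period 1 has {gold, red, green, pink} and room 1 has {red, pink, blue, teal}, leaving only grey.
Period 4, room 3: period 4 has {red, grey} and room 3 has {gold, red, pink, blue, grey, teal}, leaving only green.
Period 4, room 1: period 4 has {red, green, grey} and room 1 has {red, pink, blue, grey, teal}, leaving only gold.
Period 5, room 7: period 5 has {gold, red, green, pink, grey} and room 7 has {gold, red, green, pink, grey, teal}, leaving only blue.
Period 5, room 4: period 5 has {gold, red, green, pink, blue, grey} and room 4 has {gold, red, green, pink, grey}, leaving only teal.
Period 4 already has {gold, red, green, grey} and room 4 already has {gold, red, green, pink, grey, teal}, so period 4, room 4 must be blue.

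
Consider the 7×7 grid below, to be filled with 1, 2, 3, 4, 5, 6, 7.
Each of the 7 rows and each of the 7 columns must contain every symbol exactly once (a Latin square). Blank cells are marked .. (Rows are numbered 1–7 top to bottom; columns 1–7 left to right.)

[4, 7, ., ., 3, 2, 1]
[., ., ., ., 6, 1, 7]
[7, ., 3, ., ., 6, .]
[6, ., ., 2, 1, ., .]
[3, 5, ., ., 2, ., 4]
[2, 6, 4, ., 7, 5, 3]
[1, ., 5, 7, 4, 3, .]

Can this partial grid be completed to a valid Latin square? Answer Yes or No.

Yes

No row or column among the givens repeats a symbol, and propagating forced cells runs into no contradiction.
One valid completion exists (for instance, 4 7 6 5 3 2 1 / 5 4 2 3 6 1 7 / 7 1 3 4 5 6 2 / 6 3 7 2 1 4 5 / 3 5 1 6 2 7 4 / 2 6 4 1 7 5 3 / 1 2 5 7 4 3 6).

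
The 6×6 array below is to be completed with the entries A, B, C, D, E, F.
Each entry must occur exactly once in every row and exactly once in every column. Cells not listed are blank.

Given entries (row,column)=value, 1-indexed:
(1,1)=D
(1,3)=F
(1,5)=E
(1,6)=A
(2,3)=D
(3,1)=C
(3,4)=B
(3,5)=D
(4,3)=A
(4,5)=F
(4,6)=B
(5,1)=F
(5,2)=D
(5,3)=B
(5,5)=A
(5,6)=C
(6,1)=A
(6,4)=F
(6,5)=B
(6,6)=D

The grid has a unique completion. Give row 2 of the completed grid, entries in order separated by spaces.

B F D A C E

Row 2, column 5: row 2 has {D} and column 5 has {A, B, D, E, F}, leaving only C.
Row 1, column 4: row 1 has {A, D, E, F} and column 4 has {B, F}, leaving only C.
Row 1, column 2: row 1 has {A, C, D, E, F} and column 2 has {D}, leaving only B.
Row 3, column 3: row 3 has {B, C, D} and column 3 has {A, B, D, F}, leaving only E.
Row 3, column 6: row 3 has {B, C, D, E} and column 6 has {A, B, C, D}, leaving only F.
Row 2, column 6: row 2 has {C, D} and column 6 has {A, B, C, D, F}, leaving only E.
Row 2, column 1: row 2 has {C, D, E} and column 1 has {A, C, D, F}, leaving only B.
Row 2, column 4: row 2 has {B, C, D, E} and column 4 has {B, C, F}, leaving only A.
Row 2, column 2: row 2 has {A, B, C, D, E} and column 2 has {B, D}, leaving only F.
So row 2 reads: B F D A C E.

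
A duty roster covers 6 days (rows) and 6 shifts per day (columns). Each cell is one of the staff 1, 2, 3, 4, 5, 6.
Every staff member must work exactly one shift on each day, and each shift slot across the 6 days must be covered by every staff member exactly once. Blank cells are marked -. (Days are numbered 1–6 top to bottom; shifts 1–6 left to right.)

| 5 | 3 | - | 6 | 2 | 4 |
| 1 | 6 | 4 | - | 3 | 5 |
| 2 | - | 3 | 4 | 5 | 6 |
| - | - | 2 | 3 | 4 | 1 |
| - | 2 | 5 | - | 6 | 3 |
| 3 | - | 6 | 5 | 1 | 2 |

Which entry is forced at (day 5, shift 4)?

1

Day 5 already has {2, 3, 5, 6} and shift 4 already has {3, 4, 5, 6}, so day 5, shift 4 must be 1.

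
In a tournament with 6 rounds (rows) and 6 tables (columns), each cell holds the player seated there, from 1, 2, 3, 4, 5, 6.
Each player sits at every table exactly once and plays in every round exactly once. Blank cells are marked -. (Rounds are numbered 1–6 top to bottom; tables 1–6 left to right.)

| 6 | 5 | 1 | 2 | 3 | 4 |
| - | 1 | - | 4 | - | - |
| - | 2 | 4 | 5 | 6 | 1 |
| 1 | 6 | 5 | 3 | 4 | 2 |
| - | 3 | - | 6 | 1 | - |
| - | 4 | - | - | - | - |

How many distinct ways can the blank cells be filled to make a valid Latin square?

Round 2, table 1: eliminating its round and table leaves {2, 3, 5}.
Round 2, table 3: eliminating its round and table leaves {2, 3, 6}.
Round 2, table 5: eliminating its round and table leaves {2, 5}.
Round 2, table 6: eliminating its round and table leaves {3, 5, 6}.
Round 3, table 1: eliminating its round and table leaves {3}.
Round 5, table 1: eliminating its round and table leaves {2, 4, 5}.
Round 5, table 3: eliminating its round and table leaves {2}.
Round 5, table 6: eliminating its round and table leaves {5}.
Round 6, table 1: eliminating its round and table leaves {2, 3, 5}.
Round 6, table 3: eliminating its round and table leaves {2, 3, 6}.
Round 6, table 4: eliminating its round and table leaves {1}.
Round 6, table 5: eliminating its round and table leaves {2, 5}.
Round 6, table 6: eliminating its round and table leaves {3, 5, 6}.
Enumerating the assignments across these blanks that avoid any round or table repeat gives 4 completions.

4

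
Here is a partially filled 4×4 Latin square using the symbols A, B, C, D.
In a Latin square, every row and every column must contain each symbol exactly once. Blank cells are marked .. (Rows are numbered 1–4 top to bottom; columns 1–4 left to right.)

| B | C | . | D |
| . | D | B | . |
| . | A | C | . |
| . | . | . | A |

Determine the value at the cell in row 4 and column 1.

C

Row 1, column 3: row 1 has {B, C, D} and column 3 has {B, C}, leaving only A.
Row 2, column 4: row 2 has {B, D} and column 4 has {A, D}, leaving only C.
Row 2, column 1: row 2 has {B, C, D} and column 1 has {B}, leaving only A.
Row 3, column 1: row 3 has {A, C} and column 1 has {A, B}, leaving only D.
Row 4 already has {A} and column 1 already has {A, B, D}, so row 4, column 1 must be C.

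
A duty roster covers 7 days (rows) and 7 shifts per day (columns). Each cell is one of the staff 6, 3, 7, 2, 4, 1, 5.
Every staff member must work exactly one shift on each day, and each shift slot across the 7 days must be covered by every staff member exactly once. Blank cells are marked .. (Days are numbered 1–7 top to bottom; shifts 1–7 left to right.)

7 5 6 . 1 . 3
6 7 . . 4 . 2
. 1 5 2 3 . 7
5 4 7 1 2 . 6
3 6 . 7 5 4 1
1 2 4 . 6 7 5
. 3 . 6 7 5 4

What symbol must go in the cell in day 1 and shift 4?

4

Day 1 already has {6, 3, 7, 1, 5} and shift 4 already has {6, 7, 2, 1}, so day 1, shift 4 must be 4.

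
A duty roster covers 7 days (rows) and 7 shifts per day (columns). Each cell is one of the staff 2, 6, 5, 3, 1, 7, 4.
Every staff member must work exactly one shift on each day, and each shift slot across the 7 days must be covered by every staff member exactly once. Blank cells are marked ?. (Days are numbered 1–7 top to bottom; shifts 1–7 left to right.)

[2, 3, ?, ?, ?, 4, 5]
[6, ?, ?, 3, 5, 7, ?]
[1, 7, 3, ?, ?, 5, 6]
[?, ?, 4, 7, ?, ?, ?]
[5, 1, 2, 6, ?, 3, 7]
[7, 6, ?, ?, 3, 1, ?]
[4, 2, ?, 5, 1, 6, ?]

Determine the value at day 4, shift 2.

5

Day 4 already has {7, 4} and shift 2 already has {2, 6, 3, 1, 7}, so day 4, shift 2 must be 5.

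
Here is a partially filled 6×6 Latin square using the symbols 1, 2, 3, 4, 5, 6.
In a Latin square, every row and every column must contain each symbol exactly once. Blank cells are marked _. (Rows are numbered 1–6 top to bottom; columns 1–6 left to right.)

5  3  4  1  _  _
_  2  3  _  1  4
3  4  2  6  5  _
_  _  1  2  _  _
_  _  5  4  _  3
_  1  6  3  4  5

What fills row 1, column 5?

Row 2, column 1: row 2 has {1, 2, 3, 4} and column 1 has {3, 5}, leaving only 6.
Row 2, column 4: row 2 has {1, 2, 3, 4, 6} and column 4 has {1, 2, 3, 4, 6}, leaving only 5.
Row 3, column 6: row 3 has {2, 3, 4, 5, 6} and column 6 has {3, 4, 5}, leaving only 1.
Row 4, column 1: row 4 has {1, 2} and column 1 has {3, 5, 6}, leaving only 4.
Row 4, column 6: row 4 has {1, 2, 4} and column 6 has {1, 3, 4, 5}, leaving only 6.
Row 1, column 6: row 1 has {1, 3, 4, 5} and column 6 has {1, 3, 4, 5, 6}, leaving only 2.
Row 1 already has {1, 2, 3, 4, 5} and column 5 already has {1, 4, 5}, so row 1, column 5 must be 6.

6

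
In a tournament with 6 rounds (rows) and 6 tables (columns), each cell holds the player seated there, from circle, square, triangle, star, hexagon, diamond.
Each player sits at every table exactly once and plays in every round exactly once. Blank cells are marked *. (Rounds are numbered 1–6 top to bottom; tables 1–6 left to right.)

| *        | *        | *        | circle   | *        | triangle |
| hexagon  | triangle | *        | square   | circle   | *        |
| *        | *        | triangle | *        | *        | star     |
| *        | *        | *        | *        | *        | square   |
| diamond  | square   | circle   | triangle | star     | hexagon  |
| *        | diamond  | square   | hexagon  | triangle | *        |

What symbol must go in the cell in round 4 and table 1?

Round 2, table 6: round 2 has {circle, square, triangle, hexagon} and table 6 has {square, triangle, star, hexagon}, leaving only diamond.
Round 2, table 3: round 2 has {circle, square, triangle, hexagon, diamond} and table 3 has {circle, square, triangle}, leaving only star.
Round 3, table 4: round 3 has {triangle, star} and table 4 has {circle, square, triangle, hexagon}, leaving only diamond.
Round 4, table 4: round 4 has {square} and table 4 has {circle, square, triangle, hexagon, diamond}, leaving only star.
Round 6, table 6: round 6 has {square, triangle, hexagon, diamond} and table 6 has {square, triangle, star, hexagon, diamond}, leaving only circle.
Round 6, table 1: round 6 has {circle, square, triangle, hexagon, diamond} and table 1 has {hexagon, diamond}, leaving only star.
Round 1, table 1: round 1 has {circle, triangle} and table 1 has {star, hexagon, diamond}, leaving only square.
Round 3, table 1: round 3 has {triangle, star, diamond} and table 1 has {square, star, hexagon, diamond}, leaving only circle.
Round 4 already has {square, star} and table 1 already has {circle, square, star, hexagon, diamond}, so round 4, table 1 must be triangle.

triangle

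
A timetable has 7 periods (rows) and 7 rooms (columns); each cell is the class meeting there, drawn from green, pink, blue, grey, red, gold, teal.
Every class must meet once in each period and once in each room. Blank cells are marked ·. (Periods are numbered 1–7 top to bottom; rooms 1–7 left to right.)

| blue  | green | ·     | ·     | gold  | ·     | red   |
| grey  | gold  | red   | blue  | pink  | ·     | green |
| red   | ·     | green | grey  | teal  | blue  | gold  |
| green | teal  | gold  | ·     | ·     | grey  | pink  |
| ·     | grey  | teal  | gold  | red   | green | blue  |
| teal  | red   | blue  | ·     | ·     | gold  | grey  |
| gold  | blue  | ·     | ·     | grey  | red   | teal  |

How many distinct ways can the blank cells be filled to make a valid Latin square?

1

Period 1, room 3: eliminating its period and room leaves {pink, grey}.
Period 1, room 4: eliminating its period and room leaves {pink, teal}.
Period 1, room 6: eliminating its period and room leaves {pink, teal}.
Period 2, room 6: eliminating its period and room leaves {teal}.
Period 3, room 2: eliminating its period and room leaves {pink}.
Period 4, room 4: eliminating its period and room leaves {red}.
Period 4, room 5: eliminating its period and room leaves {blue}.
Period 5, room 1: eliminating its period and room leaves {pink}.
Period 6, room 4: eliminating its period and room leaves {green, pink}.
Period 6, room 5: eliminating its period and room leaves {green}.
Period 7, room 3: eliminating its period and room leaves {pink}.
Period 7, room 4: eliminating its period and room leaves {green, pink}.
Only one assignment across all blanks avoids any period or room repeat, giving 1 completion.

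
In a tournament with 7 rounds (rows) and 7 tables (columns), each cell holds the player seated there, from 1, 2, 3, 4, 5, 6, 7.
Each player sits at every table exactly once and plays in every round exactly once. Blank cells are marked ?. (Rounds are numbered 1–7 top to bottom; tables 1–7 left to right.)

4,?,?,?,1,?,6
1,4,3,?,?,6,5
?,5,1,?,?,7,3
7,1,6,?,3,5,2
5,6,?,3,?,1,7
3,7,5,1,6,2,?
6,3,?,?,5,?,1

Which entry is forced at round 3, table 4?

6

Round 1, table 2: round 1 has {1, 4, 6} and table 2 has {1, 3, 4, 5, 6, 7}, leaving only 2.
Round 1, table 3: round 1 has {1, 2, 4, 6} and table 3 has {1, 3, 5, 6}, leaving only 7.
Round 1, table 4: round 1 has {1, 2, 4, 6, 7} and table 4 has {1, 3}, leaving only 5.
Round 1, table 6: round 1 has {1, 2, 4, 5, 6, 7} and table 6 has {1, 2, 5, 6, 7}, leaving only 3.
Round 3, table 1: round 3 has {1, 3, 5, 7} and table 1 has {1, 3, 4, 5, 6, 7}, leaving only 2.
Round 3, table 5: round 3 has {1, 2, 3, 5, 7} and table 5 has {1, 3, 5, 6}, leaving only 4.
Round 3 already has {1, 2, 3, 4, 5, 7} and table 4 already has {1, 3, 5}, so round 3, table 4 must be 6.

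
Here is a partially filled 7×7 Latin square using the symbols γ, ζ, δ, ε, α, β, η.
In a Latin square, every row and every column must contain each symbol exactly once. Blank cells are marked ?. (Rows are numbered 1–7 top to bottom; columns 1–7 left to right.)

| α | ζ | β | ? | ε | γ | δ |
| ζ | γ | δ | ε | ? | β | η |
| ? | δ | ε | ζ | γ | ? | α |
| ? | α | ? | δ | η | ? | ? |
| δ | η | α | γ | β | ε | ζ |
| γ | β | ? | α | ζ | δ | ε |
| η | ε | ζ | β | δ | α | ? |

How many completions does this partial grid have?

Row 1, column 4: eliminating its row and column leaves {η}.
Row 2, column 5: eliminating its row and column leaves {α}.
Row 3, column 1: eliminating its row and column leaves {β}.
Row 3, column 6: eliminating its row and column leaves {η}.
Row 4, column 1: eliminating its row and column leaves {ε, β}.
Row 4, column 3: eliminating its row and column leaves {γ}.
Row 4, column 6: eliminating its row and column leaves {ζ}.
Row 4, column 7: eliminating its row and column leaves {γ, β}.
Row 6, column 3: eliminating its row and column leaves {η}.
Row 7, column 7: eliminating its row and column leaves {γ}.
Only one assignment across all blanks avoids any row or column repeat, giving 1 completion.

1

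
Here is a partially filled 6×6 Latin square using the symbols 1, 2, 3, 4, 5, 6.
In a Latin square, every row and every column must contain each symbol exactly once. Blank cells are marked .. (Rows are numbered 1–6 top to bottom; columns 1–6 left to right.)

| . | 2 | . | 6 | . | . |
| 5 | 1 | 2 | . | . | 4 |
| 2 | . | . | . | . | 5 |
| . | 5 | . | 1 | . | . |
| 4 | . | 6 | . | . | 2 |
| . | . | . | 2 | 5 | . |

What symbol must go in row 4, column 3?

4

Row 2, column 4: row 2 has {1, 2, 4, 5} and column 4 has {1, 2, 6}, leaving only 3.
Row 2, column 5: row 2 has {1, 2, 3, 4, 5} and column 5 has {5}, leaving only 6.
Row 3, column 4: row 3 has {2, 5} and column 4 has {1, 2, 3, 6}, leaving only 4.
Row 5, column 2: row 5 has {2, 4, 6} and column 2 has {1, 2, 5}, leaving only 3.
Row 3, column 2: row 3 has {2, 4, 5} and column 2 has {1, 2, 3, 5}, leaving only 6.
Row 5, column 4: row 5 has {2, 3, 4, 6} and column 4 has {1, 2, 3, 4, 6}, leaving only 5.
Row 5, column 5: row 5 has {2, 3, 4, 5, 6} and column 5 has {5, 6}, leaving only 1.
Row 3, column 5: row 3 has {2, 4, 5, 6} and column 5 has {1, 5, 6}, leaving only 3.
Row 1, column 5: row 1 has {2, 6} and column 5 has {1, 3, 5, 6}, leaving only 4.
Row 3, column 3: row 3 has {2, 3, 4, 5, 6} and column 3 has {2, 6}, leaving only 1.
Row 4, column 5: row 4 has {1, 5} and column 5 has {1, 3, 4, 5, 6}, leaving only 2.
Row 6, column 2: row 6 has {2, 5} and column 2 has {1, 2, 3, 5, 6}, leaving only 4.
Row 6, column 3: row 6 has {2, 4, 5} and column 3 has {1, 2, 6}, leaving only 3.
Row 4 already has {1, 2, 5} and column 3 already has {1, 2, 3, 6}, so row 4, column 3 must be 4.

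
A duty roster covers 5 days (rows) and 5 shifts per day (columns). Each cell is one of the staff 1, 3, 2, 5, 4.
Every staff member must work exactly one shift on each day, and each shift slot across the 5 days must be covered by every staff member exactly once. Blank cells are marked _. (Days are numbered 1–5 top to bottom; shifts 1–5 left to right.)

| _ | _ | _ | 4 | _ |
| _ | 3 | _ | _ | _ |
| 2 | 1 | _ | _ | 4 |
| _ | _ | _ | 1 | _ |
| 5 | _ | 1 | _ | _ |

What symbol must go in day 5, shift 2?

Day 5, shift 2 is narrowed to {2, 4}.
If it were 2, then day 5, shift 5 would be left with no valid symbol.
So day 5, shift 2 must be 4.

4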